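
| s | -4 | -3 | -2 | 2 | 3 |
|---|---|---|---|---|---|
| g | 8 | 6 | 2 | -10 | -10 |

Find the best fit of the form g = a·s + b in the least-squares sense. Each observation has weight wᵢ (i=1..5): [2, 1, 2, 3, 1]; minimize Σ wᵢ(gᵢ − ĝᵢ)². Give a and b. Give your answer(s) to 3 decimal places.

a = -2.869, b = -3.468

Setting ∂/∂a … = 0 gives: 70·a + (-6)·b = -180;  (-6)·a + 9·b = -14.
(Σwᵢ·s·s = 70, Σwᵢ·s = -6, Σwᵢ·1 = 9, Σwᵢ·s·g = -180, Σwᵢ·g = -14.)
Determinant 70·9 − (-6)² = 594.
a = ((-180)·9 − (-6)·(-14))/594 = -284/99; b = (70·(-14) − (-6)·(-180))/594 = -1030/297.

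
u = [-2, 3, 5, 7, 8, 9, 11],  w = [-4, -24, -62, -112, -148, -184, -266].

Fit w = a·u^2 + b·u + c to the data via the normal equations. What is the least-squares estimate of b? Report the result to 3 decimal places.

b = -2.237

From the data, Σu^2·u^2 = 28421, Σu^2·u = 3059, Σu^2 = 353, Σu·u = 353, Σu = 41, Σ1 = 7.
Right-hand side: Σu^2·w = -63832, Σu·w = -6924, Σw = -800.
Inverting the 3×3 Gram matrix, [a, b, c]ᵀ = [-151136/75453, -843758/377265, -22042/125755]ᵀ.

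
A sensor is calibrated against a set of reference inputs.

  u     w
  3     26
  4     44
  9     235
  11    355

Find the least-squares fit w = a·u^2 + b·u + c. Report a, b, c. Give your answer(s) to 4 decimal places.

a = 3.1755, b = -3.2593, c = 6.7893

Normal-equation sums: Σu^2·u^2 = 21539, Σu^2·u = 2151, Σu^2 = 227, Σu·u = 227, Σu = 27, Σ1 = 4.
Moment sums: Σu^2·w = 62928, Σu·w = 6274, Σw = 660.
AᵀA·[a, b, c]ᵀ = Aᵀw becomes [[21539, 2151, 227]; [2151, 227, 27]; [227, 27, 4]]·[a, b, c]ᵀ = [62928, 6274, 660]ᵀ.
Solving the 3×3 system (Gaussian elimination) gives a = 28821/9076, b = -29581/9076, c = 15405/2269.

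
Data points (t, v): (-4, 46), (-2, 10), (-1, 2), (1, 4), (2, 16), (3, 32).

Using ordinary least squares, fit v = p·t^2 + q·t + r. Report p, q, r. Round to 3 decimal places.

Sums needed: Σt^2·t^2 = 371, Σt^2·t = -37, Σt^2 = 35, Σt·t = 35, Σt = -1, Σ1 = 6.
Right-hand side: Σt^2·v = 1134, Σt·v = -74, Σv = 110.
So MᵀM·[p, q, r]ᵀ = Mᵀv: [[371, -37, 35]; [-37, 35, -1]; [35, -1, 6]]·[p, q, r]ᵀ = [1134, -74, 110]ᵀ.
Solving the 3×3 system (Gaussian elimination) gives p = 1051/330, q = 413/330, r = -2/55.

p = 3.185, q = 1.252, r = -0.036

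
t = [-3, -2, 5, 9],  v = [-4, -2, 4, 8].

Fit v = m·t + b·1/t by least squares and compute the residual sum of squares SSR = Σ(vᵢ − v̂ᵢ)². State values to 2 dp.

Setting ∂/∂m … = 0 gives: 119·m + 4·b = 108;  4·m + (3349/8100)·b = 181/45.
(Σt·t = 119, Σt·1/t = 4, Σ1/t·1/t = 3349/8100, Σt·v = 108, Σ1/t·v = 181/45.)
Eliminating b: (3349/8100)·(row 1) − 4·(row 2) gives (268931/8100)·m = (3349/8100)·108 − 4·(181/45) = 6427/225, so m = 231372/268931.
Then b = ((181/45) − 4·(231372/268931))/(3349/8100) = 377820/268931.
Residuals: -255668/268931, 113792/268931, -156700/268931, 27120/268931; SSR = 385248/268931.

SSR = 1.43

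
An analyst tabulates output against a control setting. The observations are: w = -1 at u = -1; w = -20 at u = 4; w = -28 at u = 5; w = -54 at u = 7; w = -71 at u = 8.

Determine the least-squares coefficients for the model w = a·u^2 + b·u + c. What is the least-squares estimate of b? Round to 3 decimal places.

b = -0.500

Normal-equation sums: Σu^2·u^2 = 7379, Σu^2·u = 1043, Σu^2 = 155, Σu·u = 155, Σu = 23, Σ1 = 5.
And Σu^2·w = -8211, Σu·w = -1165, Σw = -174.
Normal equations: [[7379, 1043, 155]; [1043, 155, 23]; [155, 23, 5]]·[a, b, c]ᵀ = [-8211, -1165, -174]ᵀ.
Inverting the 3×3 Gram matrix, [a, b, c]ᵀ = [-34/33, -1/2, -37/66]ᵀ.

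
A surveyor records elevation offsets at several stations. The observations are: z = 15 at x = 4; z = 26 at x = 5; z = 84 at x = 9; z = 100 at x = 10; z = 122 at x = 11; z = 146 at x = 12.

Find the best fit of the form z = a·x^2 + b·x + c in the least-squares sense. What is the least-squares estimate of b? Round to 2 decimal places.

b = 1.43

Sums needed: Σx^2·x^2 = 52819, Σx^2·x = 4977, Σx^2 = 487, Σx·x = 487, Σx = 51, Σ1 = 6.
Moment sums: Σx^2·z = 53480, Σx·z = 5040, Σz = 493.
Normal equations: [[52819, 4977, 487]; [4977, 487, 51]; [487, 51, 6]]·[a, b, c]ᵀ = [53480, 5040, 493]ᵀ.
Solving the 3×3 system (Gaussian elimination) gives a = 26737/28960, b = 8259/5792, c = -70807/14480.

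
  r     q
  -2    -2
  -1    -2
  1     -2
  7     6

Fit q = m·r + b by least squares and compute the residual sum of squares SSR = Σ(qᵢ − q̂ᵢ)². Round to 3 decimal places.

Setting ∂/∂m … = 0 gives: 55·m + 5·b = 46;  5·m + 4·b = 0.
(Σr·r = 55, Σr = 5, Σ1 = 4, Σr·q = 46, Σq = 0.)
Δ = 55·4 − 5² = 195.
m = (46·4 − 5·0)/195 = 184/195; b = (55·0 − 5·46)/195 = -46/39.
Residuals: 16/15, 8/65, -344/195, 112/195; SSR = 896/195.

SSR = 4.595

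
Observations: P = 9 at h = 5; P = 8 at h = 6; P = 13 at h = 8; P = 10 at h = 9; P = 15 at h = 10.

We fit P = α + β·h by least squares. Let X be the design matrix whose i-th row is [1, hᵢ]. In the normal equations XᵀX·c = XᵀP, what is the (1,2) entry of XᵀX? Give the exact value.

38

Row 1 ↔ basis 1, column 2 ↔ basis h, so (XᵀX)_{1,2} = Σᵢ h = (1)·(5) + (1)·(6) + (1)·(8) + (1)·(9) + (1)·(10) = 38.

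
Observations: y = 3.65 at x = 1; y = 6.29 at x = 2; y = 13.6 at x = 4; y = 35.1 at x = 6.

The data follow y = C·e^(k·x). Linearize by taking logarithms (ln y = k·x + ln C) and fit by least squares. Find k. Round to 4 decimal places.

Linearized form: ln y = k·x + ln C. From the 4 transformed points,
Σx = 13.0000, Σ(x)² = 57.0000, Σln y = 9.3020, Σx·ln y = 36.7621.
Equations: 57.0000·k + 13.0000·ln C = 36.7621;  13.0000·k + 4·ln C = 9.3020.
Slope k = (n·Σx·ln y − Σx·Σln y)/(n·Σ(x)² − (Σx)²) = (4·36.7621 − 13.0000·9.3020)/59.0000 = 0.44276; ln C = (Σln y − k·Σx)/n = 0.88651.

k = 0.4428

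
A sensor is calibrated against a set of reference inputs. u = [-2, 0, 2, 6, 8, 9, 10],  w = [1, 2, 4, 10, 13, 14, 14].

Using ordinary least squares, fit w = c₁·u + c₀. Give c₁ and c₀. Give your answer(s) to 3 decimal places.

Setting ∂/∂c₁ … = 0 gives: 289·c₁ + 33·c₀ = 436;  33·c₁ + 7·c₀ = 58.
det = 289·7 − 33² = 934.
c₁ = (436·7 − 33·58)/934 = 569/467; c₀ = (289·58 − 33·436)/934 = 1187/467.

c₁ = 1.218, c₀ = 2.542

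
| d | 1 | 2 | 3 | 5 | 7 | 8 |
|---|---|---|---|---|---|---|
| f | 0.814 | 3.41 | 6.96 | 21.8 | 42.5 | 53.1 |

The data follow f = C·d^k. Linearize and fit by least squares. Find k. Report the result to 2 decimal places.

Linearized form: ln f = k·ln d + ln C. From the 6 transformed points,
Σln d = 7.4265, Σ(ln d)² = 12.3883, Σln f = 13.7647, Σln d·ln f = 23.4980.
Equations: 12.3883·k + 7.4265·ln C = 23.4980;  7.4265·k + 6·ln C = 13.7647.
Δ = 12.3883·6 − (7.4265)² = 19.1764; k = (23.4980·6 − 7.4265·13.7647)/19.1764 = 2.02145, ln C = (12.3883·13.7647 − 7.4265·23.4980)/19.1764 = -0.20796.

k = 2.02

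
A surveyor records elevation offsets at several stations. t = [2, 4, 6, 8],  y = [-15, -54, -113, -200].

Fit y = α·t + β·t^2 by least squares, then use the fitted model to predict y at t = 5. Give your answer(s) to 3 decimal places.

ŷ = -80.839

The normal system MᵀM·[α, β]ᵀ = Mᵀy is [[120, 800]; [800, 5664]]·[α, β]ᵀ = [-2524, -17792]ᵀ.
det = 120·5664 − 800² = 39680.
α = ((-2524)·5664 − 800·(-17792))/39680 = -487/310; β = (120·(-17792) − 800·(-2524))/39680 = -181/62.
At t = 5: ŷ = (-487/310)·(5) + (-181/62)·(25) = -2506/31.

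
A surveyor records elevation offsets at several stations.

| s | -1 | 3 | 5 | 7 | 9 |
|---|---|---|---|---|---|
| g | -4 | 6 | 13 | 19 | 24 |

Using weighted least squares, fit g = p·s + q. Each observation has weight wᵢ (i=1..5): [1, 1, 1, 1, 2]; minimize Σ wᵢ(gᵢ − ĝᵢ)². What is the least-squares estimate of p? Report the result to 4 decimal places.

p = 2.8496

The normal equations are: 246·p + 32·q = 652;  32·p + 6·q = 82.
(Σwᵢ·s·s = 246, Σwᵢ·s = 32, Σwᵢ·1 = 6, Σwᵢ·s·g = 652, Σwᵢ·g = 82.)
Eliminating q: 6·(row 1) − 32·(row 2) gives 452·p = 6·652 − 32·82 = 1288, so p = 322/113.
Then q = (82 − 32·(322/113))/6 = -173/113.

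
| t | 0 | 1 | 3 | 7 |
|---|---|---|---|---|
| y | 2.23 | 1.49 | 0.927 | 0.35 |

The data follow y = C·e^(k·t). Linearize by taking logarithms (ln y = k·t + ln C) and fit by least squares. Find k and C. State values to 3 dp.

Taking logs, ln y = k·t + ln C, so regress ln y on t.
AᵀA = [[59.0000, 11.0000]; [11.0000, 4]], rhs = [-7.1774, 0.0752]ᵀ  (here Σt = 11.0000, Σ(t)² = 59.0000, Σln y = 0.0752, Σt·ln y = -7.1774).
Slope k = (n·Σt·ln y − Σt·Σln y)/(n·Σ(t)² − (Σt)²) = (4·-7.1774 − 11.0000·0.0752)/115.0000 = -0.25684; ln C = (Σln y − k·Σt)/n = 0.72509, so C = exp(0.72509) = 2.06492.

k = -0.257, C = 2.065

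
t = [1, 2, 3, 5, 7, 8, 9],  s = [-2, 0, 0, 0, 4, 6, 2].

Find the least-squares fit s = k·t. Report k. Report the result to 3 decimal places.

The normal equations are: 233·k = 92.
(Σt·t = 233, Σt·s = 92.)
k = 92/233 = 0.39485.

k = 0.395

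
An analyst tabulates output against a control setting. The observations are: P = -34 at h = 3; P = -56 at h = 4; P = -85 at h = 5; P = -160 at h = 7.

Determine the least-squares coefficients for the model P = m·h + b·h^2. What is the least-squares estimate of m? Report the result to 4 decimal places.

With design matrix A, AᵀA = [[99, 559]; [559, 3363]] and AᵀP = [-1871, -11167]ᵀ.
Δ = 99·3363 − 559² = 20456.
m = ((-1871)·3363 − 559·(-11167))/20456 = -12455/5114; b = (99·(-11167) − 559·(-1871))/20456 = -14911/5114.

m = -2.4355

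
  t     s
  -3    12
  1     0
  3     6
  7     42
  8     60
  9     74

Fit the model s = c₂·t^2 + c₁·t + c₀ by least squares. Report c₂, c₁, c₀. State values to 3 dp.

The normal system XᵀX·[c₂, c₁, c₀]ᵀ = Xᵀs is [[13221, 1585, 213]; [1585, 213, 25]; [213, 25, 6]]·[c₂, c₁, c₀]ᵀ = [12054, 1422, 194]ᵀ.
Inverting the 3×3 Gram matrix, [c₂, c₁, c₀]ᵀ = [100732/97077, -32734/32359, -27988/97077]ᵀ.

c₂ = 1.038, c₁ = -1.012, c₀ = -0.288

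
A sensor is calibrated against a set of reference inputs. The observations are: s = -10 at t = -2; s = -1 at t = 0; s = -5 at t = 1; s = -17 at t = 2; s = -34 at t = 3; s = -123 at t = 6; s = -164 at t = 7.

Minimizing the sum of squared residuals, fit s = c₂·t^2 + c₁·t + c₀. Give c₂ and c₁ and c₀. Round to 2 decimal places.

Compute the Gram sums: Σt^2·t^2 = 3811, Σt^2·t = 587, Σt^2 = 103, Σt·t = 103, Σt = 17, Σ1 = 7.
Right-hand side: Σt^2·s = -12883, Σt·s = -2007, Σs = -354.
MᵀM·[c₂, c₁, c₀]ᵀ = Mᵀs becomes [[3811, 587, 103]; [587, 103, 17]; [103, 17, 7]]·[c₂, c₁, c₀]ᵀ = [-12883, -2007, -354]ᵀ.
Row-reducing yields c₂ = -1255/406, c₁ = -6277/3654, c₀ = -239/261.

c₂ = -3.09, c₁ = -1.72, c₀ = -0.92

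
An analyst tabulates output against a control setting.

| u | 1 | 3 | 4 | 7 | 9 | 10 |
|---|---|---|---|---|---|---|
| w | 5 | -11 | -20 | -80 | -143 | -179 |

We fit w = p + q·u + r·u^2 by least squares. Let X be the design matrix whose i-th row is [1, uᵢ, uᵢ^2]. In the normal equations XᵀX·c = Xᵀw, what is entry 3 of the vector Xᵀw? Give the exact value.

-33817

Entry 3 ↔ basis u^2, so (Xᵀw)_{3} = Σᵢ (u^2)·wᵢ = (1)·(5) + (9)·(-11) + (16)·(-20) + (49)·(-80) + (81)·(-143) + (100)·(-179) = -33817.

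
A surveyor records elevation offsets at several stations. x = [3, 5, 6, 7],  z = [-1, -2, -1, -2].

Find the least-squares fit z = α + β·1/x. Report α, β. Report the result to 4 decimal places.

AᵀA·[α, β]ᵀ = Aᵀz reads: 4·α + (59/70)·β = -6;  (59/70)·α + (8789/44100)·β = -83/70.
(Σ1 = 4, Σ1/x = 59/70, Σ1/x·1/x = 8789/44100, Σz = -6, Σ1/x·z = -83/70.)
Eliminating β: (8789/44100)·(row 1) − (59/70)·(row 2) gives (3827/44100)·α = (8789/44100)·(-6) − (59/70)·(-83/70) = -2887/14700, so α = -8661/3827.
Then β = ((-83/70) − (59/70)·(-8661/3827))/(8789/44100) = 13860/3827.

α = -2.2631, β = 3.6216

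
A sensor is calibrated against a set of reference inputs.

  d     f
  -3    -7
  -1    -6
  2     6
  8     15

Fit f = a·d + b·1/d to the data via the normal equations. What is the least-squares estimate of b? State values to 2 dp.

AᵀA·[a, b]ᵀ = Aᵀf reads: 78·a + 4·b = 159;  4·a + (793/576)·b = 317/24.
(Σd·d = 78, Σd·1/d = 4, Σ1/d·1/d = 793/576, Σd·f = 159, Σ1/d·f = 317/24.)
Eliminating b: (793/576)·(row 1) − 4·(row 2) gives (8773/96)·a = (793/576)·159 − 4·(317/24) = 31885/192, so a = 31885/17546.
Then b = ((317/24) − 4·(31885/17546))/(793/576) = 37848/8773.

b = 4.31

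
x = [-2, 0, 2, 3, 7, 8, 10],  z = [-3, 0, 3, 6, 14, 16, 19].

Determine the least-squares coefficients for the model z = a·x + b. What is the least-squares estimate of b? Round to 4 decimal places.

Setting ∂/∂a … = 0 gives: 230·a + 28·b = 446;  28·a + 7·b = 55.
(Σx·x = 230, Σx = 28, Σ1 = 7, Σx·z = 446, Σz = 55.)
Eliminating b: 7·(row 1) − 28·(row 2) gives 826·a = 7·446 − 28·55 = 1582, so a = 113/59.
Then b = (55 − 28·(113/59))/7 = 81/413.

b = 0.1961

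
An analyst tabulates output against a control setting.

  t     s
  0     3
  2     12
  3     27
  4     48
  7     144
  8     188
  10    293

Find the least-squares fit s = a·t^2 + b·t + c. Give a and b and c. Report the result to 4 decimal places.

From the data, Σt^2·t^2 = 16850, Σt^2·t = 1954, Σt^2 = 242, Σt·t = 242, Σt = 34, Σ1 = 7.
For Xᵀs: Σt^2·s = 49447, Σt·s = 5739, Σs = 715.
So XᵀX·[a, b, c]ᵀ = Xᵀs: [[16850, 1954, 242]; [1954, 242, 34]; [242, 34, 7]]·[a, b, c]ᵀ = [49447, 5739, 715]ᵀ.
Inverting the 3×3 Gram matrix, [a, b, c]ᵀ = [119177/40128, -24097/40128, 997/418]ᵀ.

a = 2.9699, b = -0.6005, c = 2.3852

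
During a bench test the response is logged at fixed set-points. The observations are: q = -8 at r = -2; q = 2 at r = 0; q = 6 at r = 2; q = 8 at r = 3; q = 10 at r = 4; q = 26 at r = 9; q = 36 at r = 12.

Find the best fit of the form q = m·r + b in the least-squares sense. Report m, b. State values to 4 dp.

m = 3.0000, b = -0.5714

Normal-equation sums: Σr·r = 258, Σr = 28, Σ1 = 7.
For Xᵀq: Σr·q = 758, Σq = 80.
XᵀX·[m, b]ᵀ = Xᵀq becomes [[258, 28]; [28, 7]]·[m, b]ᵀ = [758, 80]ᵀ.
Eliminating b: 7·(row 1) − 28·(row 2) gives 1022·m = 7·758 − 28·80 = 3066, so m = 3.
Then b = (80 − 28·3)/7 = -4/7.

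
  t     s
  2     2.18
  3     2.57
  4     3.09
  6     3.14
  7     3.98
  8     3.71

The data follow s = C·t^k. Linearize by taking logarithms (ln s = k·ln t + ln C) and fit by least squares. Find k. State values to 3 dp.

k = 0.401

Let Y = ln s. Fitting Y = k·ln t + ln C by least squares:
XᵀX = [[14.9303, 8.9952]; [8.9952, 6]], rhs = [10.6054, 6.6879]ᵀ  (here Σln t = 8.9952, Σ(ln t)² = 14.9303, Σln s = 6.6879, Σln t·ln s = 10.6054).
Solving (det = 8.6686): k = 0.40067, ln C = 0.51398.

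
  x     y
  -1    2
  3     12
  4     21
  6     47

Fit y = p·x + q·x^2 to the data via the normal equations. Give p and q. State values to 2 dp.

p = -0.08, q = 1.32

Compute the Gram sums: Σx·x = 62, Σx·x^2 = 306, Σx^2·x^2 = 1634.
And Σx·y = 400, Σx^2·y = 2138.
So MᵀM·[p, q]ᵀ = Mᵀy: [[62, 306]; [306, 1634]]·[p, q]ᵀ = [400, 2138]ᵀ.
det = 62·1634 − 306² = 7672.
p = (400·1634 − 306·2138)/7672 = -157/1918; q = (62·2138 − 306·400)/7672 = 2539/1918.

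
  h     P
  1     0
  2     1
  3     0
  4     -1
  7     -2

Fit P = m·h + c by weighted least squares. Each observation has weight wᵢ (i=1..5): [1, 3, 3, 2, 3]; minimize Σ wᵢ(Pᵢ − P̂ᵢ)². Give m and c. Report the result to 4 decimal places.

Compute the Gram sums: Σwᵢ·h·h = 219, Σwᵢ·h = 45, Σwᵢ·1 = 12.
For XᵀWP: Σwᵢ·h·P = -44, Σwᵢ·P = -5.
XᵀWX·[m, c]ᵀ = XᵀWP becomes [[219, 45]; [45, 12]]·[m, c]ᵀ = [-44, -5]ᵀ.
Eliminating c: 12·(row 1) − 45·(row 2) gives 603·m = 12·(-44) − 45·(-5) = -303, so m = -101/201.
Then c = ((-5) − 45·(-101/201))/12 = 295/201.

m = -0.5025, c = 1.4677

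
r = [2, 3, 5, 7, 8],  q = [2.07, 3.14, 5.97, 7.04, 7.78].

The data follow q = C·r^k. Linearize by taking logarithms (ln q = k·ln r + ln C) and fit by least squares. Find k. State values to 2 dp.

k = 0.97

Taking logs, ln q = k·ln r + ln C, so regress ln q on ln r.
AᵀA = [[12.3883, 7.4265]; [7.4265, 5]], rhs = [12.7008, 7.6617]ᵀ  (here Σln r = 7.4265, Σ(ln r)² = 12.3883, Σln q = 7.6617, Σln r·ln q = 12.7008).
Δ = 12.3883·5 − (7.4265)² = 6.7880; k = (12.7008·5 − 7.4265·7.6617)/6.7880 = 0.97288, ln C = (12.3883·7.6617 − 7.4265·12.7008)/6.7880 = 0.08731.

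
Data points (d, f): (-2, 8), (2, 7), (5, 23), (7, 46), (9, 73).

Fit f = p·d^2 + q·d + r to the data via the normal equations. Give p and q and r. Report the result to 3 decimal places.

p = 0.906, q = -0.423, r = 3.641

Normal-equation sums: Σd^2·d^2 = 9619, Σd^2·d = 1197, Σd^2 = 163, Σd·d = 163, Σd = 21, Σ1 = 5.
For Aᵀf: Σd^2·f = 8802, Σd·f = 1092, Σf = 157.
Row-reducing yields p = 67355/74344, q = -31437/74344, r = 33833/9293.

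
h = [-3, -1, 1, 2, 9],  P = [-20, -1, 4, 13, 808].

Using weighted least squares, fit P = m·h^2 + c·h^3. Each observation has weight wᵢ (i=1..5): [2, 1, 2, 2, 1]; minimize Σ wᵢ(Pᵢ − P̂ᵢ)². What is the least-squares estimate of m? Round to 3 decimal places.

With design matrix M, MᵀWM = [[6758, 58628]; [58628, 533030]] and MᵀWP = [65199, 590329]ᵀ.
det = 6758·533030 − 58628² = 164974356.
m = (65199·533030 − 58628·590329)/164974356 = 71607179/82487178; c = (6758·590329 − 58628·65199)/164974356 = 83478205/82487178.

m = 0.868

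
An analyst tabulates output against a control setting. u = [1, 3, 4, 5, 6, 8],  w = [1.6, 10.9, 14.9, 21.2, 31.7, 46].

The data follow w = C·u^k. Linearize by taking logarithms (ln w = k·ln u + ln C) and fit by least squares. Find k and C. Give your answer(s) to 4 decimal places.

Let Y = ln w. Fitting Y = k·ln u + ln C by least squares:
Σln u = 7.9655, Σ(ln u)² = 13.2535, Σln w = 15.8991, Σln u·ln w = 25.4388.
Normal system: [[13.2535, 7.9655]; [7.9655, 6]]·[k, ln C]ᵀ = [25.4388, 15.8991]ᵀ.
Δ = 13.2535·6 − (7.9655)² = 16.0713; k = (25.4388·6 − 7.9655·15.8991)/16.0713 = 1.61702, ln C = (13.2535·15.8991 − 7.9655·25.4388)/16.0713 = 0.50310, so C = exp(0.50310) = 1.65384.

k = 1.6170, C = 1.6538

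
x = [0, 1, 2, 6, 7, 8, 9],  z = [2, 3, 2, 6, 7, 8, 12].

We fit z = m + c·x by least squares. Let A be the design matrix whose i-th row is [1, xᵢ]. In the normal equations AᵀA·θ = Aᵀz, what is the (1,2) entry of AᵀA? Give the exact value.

33

Row 1 ↔ basis 1, column 2 ↔ basis x, so (AᵀA)_{1,2} = Σᵢ x = (1)·(0) + (1)·(1) + (1)·(2) + (1)·(6) + (1)·(7) + (1)·(8) + (1)·(9) = 33.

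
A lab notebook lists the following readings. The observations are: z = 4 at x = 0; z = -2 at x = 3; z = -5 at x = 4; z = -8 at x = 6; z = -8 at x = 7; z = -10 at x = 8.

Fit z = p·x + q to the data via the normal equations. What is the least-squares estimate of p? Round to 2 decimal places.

Forming AᵀA = [[174, 28]; [28, 6]] and Aᵀz = [-210, -29]ᵀ gives AᵀA·[p, q]ᵀ = Aᵀz.
Eliminating q: 6·(row 1) − 28·(row 2) gives 260·p = 6·(-210) − 28·(-29) = -448, so p = -112/65.
Then q = ((-29) − 28·(-112/65))/6 = 417/130.

p = -1.72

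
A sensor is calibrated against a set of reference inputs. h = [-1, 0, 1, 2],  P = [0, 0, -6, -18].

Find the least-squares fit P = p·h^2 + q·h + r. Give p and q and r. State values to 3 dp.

The normal system XᵀX·[p, q, r]ᵀ = XᵀP is [[18, 8, 6]; [8, 6, 2]; [6, 2, 4]]·[p, q, r]ᵀ = [-78, -42, -24]ᵀ.
Row-reducing yields p = -3, q = -3, r = 0.

p = -3.000, q = -3.000, r = 0.000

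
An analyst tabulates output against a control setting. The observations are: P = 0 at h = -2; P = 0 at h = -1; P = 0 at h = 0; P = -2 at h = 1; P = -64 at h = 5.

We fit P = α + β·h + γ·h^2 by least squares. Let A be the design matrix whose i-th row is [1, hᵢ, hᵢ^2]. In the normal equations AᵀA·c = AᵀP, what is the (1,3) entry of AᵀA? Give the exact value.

31

Row 1 ↔ basis 1, column 3 ↔ basis h^2, so (AᵀA)_{1,3} = Σᵢ h^2 = (1)·(4) + (1)·(1) + (1)·(0) + (1)·(1) + (1)·(25) = 31.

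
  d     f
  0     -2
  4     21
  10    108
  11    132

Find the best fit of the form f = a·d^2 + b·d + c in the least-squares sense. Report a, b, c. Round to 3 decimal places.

a = 0.927, b = 1.855, c = -1.795

Setting ∂/∂a … = 0 gives: 24897·a + 2395·b + 237·c = 27108;  2395·a + 237·b + 25·c = 2616;  237·a + 25·b + 4·c = 259.
Row-reducing yields a = 4537/4892, b = 154287/83164, c = -74659/41582.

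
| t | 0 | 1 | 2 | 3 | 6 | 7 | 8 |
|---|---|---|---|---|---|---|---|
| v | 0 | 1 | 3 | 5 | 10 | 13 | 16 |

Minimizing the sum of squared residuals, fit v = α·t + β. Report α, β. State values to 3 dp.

α = 1.968, β = -0.735

Normal-equation sums: Σt·t = 163, Σt = 27, Σ1 = 7.
Right-hand side: Σt·v = 301, Σv = 48.
So MᵀM·[α, β]ᵀ = Mᵀv: [[163, 27]; [27, 7]]·[α, β]ᵀ = [301, 48]ᵀ.
det = 163·7 − 27² = 412.
α = (301·7 − 27·48)/412 = 811/412; β = (163·48 − 27·301)/412 = -303/412.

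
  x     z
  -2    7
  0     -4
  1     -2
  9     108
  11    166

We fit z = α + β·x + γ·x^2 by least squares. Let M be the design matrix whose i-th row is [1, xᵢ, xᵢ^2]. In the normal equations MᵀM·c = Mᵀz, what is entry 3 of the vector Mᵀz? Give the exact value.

28860

Entry 3 ↔ basis x^2, so (Mᵀz)_{3} = Σᵢ (x^2)·zᵢ = (4)·(7) + (0)·(-4) + (1)·(-2) + (81)·(108) + (121)·(166) = 28860.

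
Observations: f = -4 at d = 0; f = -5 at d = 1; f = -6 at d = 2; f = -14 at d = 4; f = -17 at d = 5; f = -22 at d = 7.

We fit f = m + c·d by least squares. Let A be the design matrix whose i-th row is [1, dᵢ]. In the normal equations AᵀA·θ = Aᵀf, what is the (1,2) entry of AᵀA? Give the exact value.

Row 1 ↔ basis 1, column 2 ↔ basis d, so (AᵀA)_{1,2} = Σᵢ d = (1)·(0) + (1)·(1) + (1)·(2) + (1)·(4) + (1)·(5) + (1)·(7) = 19.

19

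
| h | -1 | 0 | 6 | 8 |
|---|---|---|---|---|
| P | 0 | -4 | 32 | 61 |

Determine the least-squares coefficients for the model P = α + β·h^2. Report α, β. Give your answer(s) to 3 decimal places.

α = -2.698, β = 0.988

Normal-equation sums: Σ1 = 4, Σh^2 = 101, Σh^2·h^2 = 5393.
Right-hand side: ΣP = 89, Σh^2·P = 5056.
So MᵀM·[α, β]ᵀ = MᵀP: [[4, 101]; [101, 5393]]·[α, β]ᵀ = [89, 5056]ᵀ.
Δ = 4·5393 − 101² = 11371.
α = (89·5393 − 101·5056)/11371 = -30679/11371; β = (4·5056 − 101·89)/11371 = 11235/11371.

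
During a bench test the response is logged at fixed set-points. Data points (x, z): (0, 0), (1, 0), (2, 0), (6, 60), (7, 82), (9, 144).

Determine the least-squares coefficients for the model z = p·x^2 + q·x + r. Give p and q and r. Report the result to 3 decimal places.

p = 2.106, q = -2.884, r = -0.344

Setting ∂/∂p … = 0 gives: 10275·p + 1297·q + 171·r = 17842;  1297·p + 171·q + 25·r = 2230;  171·p + 25·q + 6·r = 286.
(Σx^2·x^2 = 10275, Σx^2·x = 1297, Σx^2 = 171, Σx·x = 171, Σx = 25, Σ1 = 6, Σx^2·z = 17842, Σx·z = 2230, Σz = 286.)
Inverting the 3×3 Gram matrix, [p, q, r]ᵀ = [5097/2420, -6979/2420, -208/605]ᵀ.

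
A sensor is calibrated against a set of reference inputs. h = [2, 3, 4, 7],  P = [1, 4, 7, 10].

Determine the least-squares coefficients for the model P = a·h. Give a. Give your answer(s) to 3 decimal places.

Compute the Gram sums: Σh·h = 78.
For XᵀP: Σh·P = 112.
a = 112/78 = 1.4359.

a = 1.436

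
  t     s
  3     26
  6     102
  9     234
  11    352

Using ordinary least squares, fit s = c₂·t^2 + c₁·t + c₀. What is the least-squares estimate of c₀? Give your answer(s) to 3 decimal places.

Setting ∂/∂c₂ … = 0 gives: 22579·c₂ + 2303·c₁ + 247·c₀ = 65452;  2303·c₂ + 247·c₁ + 29·c₀ = 6668;  247·c₂ + 29·c₁ + 4·c₀ = 714.
Solving the 3×3 system (Gaussian elimination) gives c₂ = 2339/762, c₁ = -559/254, c₀ = 1871/381.

c₀ = 4.911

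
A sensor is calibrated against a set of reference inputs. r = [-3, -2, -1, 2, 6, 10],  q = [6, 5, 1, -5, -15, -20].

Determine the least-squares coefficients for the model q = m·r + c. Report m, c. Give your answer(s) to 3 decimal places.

Normal-equation sums: Σr·r = 154, Σr = 12, Σ1 = 6.
Moment sums: Σr·q = -329, Σq = -28.
XᵀX·[m, c]ᵀ = Xᵀq becomes [[154, 12]; [12, 6]]·[m, c]ᵀ = [-329, -28]ᵀ.
det = 154·6 − 12² = 780.
m = ((-329)·6 − 12·(-28))/780 = -21/10; c = (154·(-28) − 12·(-329))/780 = -7/15.

m = -2.100, c = -0.467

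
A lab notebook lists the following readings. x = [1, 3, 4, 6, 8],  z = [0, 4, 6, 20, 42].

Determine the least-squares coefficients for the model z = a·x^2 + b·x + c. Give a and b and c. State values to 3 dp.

Entries of AᵀA: Σx^2·x^2 = 5730, Σx^2·x = 820, Σx^2 = 126, Σx·x = 126, Σx = 22, Σ1 = 5.
Right-hand side: Σx^2·z = 3540, Σx·z = 492, Σz = 72.
Normal equations: [[5730, 820, 126]; [820, 126, 22]; [126, 22, 5]]·[a, b, c]ᵀ = [3540, 492, 72]ᵀ.
Inverting the 3×3 Gram matrix, [a, b, c]ᵀ = [438/461, -1218/461, 960/461]ᵀ.

a = 0.950, b = -2.642, c = 2.082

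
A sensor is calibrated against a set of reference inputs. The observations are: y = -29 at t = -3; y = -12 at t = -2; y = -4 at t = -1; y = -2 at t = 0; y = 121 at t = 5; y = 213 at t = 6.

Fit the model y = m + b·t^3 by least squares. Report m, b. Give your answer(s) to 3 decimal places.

Sums needed: Σ1 = 6, Σt^3 = 305, Σt^3·t^3 = 63075.
Right-hand side: Σy = 287, Σt^3·y = 62016.
Normal equations: [[6, 305]; [305, 63075]]·[m, b]ᵀ = [287, 62016]ᵀ.
Eliminating b: 63075·(row 1) − 305·(row 2) gives 285425·m = 63075·287 − 305·62016 = -812355, so m = -162471/57085.
Then b = (62016 − 305·(-162471/57085))/63075 = 284561/285425.

m = -2.846, b = 0.997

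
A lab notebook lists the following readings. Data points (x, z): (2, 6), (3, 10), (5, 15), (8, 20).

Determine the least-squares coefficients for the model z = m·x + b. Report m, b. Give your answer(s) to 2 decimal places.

The normal equations are: 102·m + 18·b = 277;  18·m + 4·b = 51.
Eliminating b: 4·(row 1) − 18·(row 2) gives 84·m = 4·277 − 18·51 = 190, so m = 95/42.
Then b = (51 − 18·(95/42))/4 = 18/7.

m = 2.26, b = 2.57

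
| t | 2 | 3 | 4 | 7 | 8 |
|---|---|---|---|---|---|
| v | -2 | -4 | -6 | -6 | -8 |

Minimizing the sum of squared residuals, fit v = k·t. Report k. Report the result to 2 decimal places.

k = -1.03

Compute the Gram sums: Σt·t = 142.
Moment sums: Σt·v = -146.
So AᵀA·[k]ᵀ = Aᵀv: [[142]]·[k]ᵀ = [-146]ᵀ.
Hence k = -146 / 142 ≈ -1.02817.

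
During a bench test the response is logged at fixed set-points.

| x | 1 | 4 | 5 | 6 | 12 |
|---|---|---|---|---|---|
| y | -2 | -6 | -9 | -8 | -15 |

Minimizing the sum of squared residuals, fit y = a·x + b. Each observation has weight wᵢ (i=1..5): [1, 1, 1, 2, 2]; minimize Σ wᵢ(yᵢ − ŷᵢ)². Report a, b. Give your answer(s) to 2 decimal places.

Compute the Gram sums: Σwᵢ·x·x = 402, Σwᵢ·x = 46, Σwᵢ·1 = 7.
Moment sums: Σwᵢ·x·y = -527, Σwᵢ·y = -63.
AᵀWA·[a, b]ᵀ = AᵀWy becomes [[402, 46]; [46, 7]]·[a, b]ᵀ = [-527, -63]ᵀ.
Eliminating b: 7·(row 1) − 46·(row 2) gives 698·a = 7·(-527) − 46·(-63) = -791, so a = -791/698.
Then b = ((-63) − 46·(-791/698))/7 = -542/349.

a = -1.13, b = -1.55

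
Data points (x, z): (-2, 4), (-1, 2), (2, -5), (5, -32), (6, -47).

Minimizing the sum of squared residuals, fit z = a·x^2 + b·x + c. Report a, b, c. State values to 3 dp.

a = -1.023, b = -2.028, c = 2.778

Setting ∂/∂a … = 0 gives: 1954·a + 340·b + 70·c = -2494;  340·a + 70·b + 10·c = -462;  70·a + 10·b + 5·c = -78.
Row-reducing yields a = -89/87, b = -4411/2175, c = 2014/725.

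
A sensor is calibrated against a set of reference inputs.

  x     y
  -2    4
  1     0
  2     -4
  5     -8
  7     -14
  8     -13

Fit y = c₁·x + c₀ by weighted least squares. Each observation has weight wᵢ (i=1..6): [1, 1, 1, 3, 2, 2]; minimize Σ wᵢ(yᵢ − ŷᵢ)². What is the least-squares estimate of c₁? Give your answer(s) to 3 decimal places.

Entries of MᵀWM: Σwᵢ·x·x = 310, Σwᵢ·x = 46, Σwᵢ·1 = 10.
Right-hand side: Σwᵢ·x·y = -540, Σwᵢ·y = -78.
MᵀWM·[c₁, c₀]ᵀ = MᵀWy becomes [[310, 46]; [46, 10]]·[c₁, c₀]ᵀ = [-540, -78]ᵀ.
Determinant 310·10 − 46² = 984.
c₁ = ((-540)·10 − 46·(-78))/984 = -151/82; c₀ = (310·(-78) − 46·(-540))/984 = 55/82.

c₁ = -1.841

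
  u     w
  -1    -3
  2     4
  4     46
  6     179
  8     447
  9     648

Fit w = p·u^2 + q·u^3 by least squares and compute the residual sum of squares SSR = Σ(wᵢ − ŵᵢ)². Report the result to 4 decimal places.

Setting ∂/∂p … = 0 gives: 12226·p + 100648·q = 88289;  100648·p + 844402·q = 742899.
Δ = 12226·844402 − 100648² = 193638948.
p = (88289·844402 − 100648·742899)/193638948 = -109945187/96819474; q = (12226·742899 − 100648·88289)/193638948 = 98285951/96819474.
Residuals: -41113642/48409737, 20385518/48409737, -12913678/16136579, 9824527/16136579, -3805033/48409737, -979830/16136579; SSR = 92927162/48409737.

SSR = 1.9196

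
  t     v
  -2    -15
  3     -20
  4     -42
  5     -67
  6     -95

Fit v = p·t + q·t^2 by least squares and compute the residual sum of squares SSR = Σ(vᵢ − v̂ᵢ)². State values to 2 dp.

The normal equations are: 90·p + 424·q = -1103;  424·p + 2274·q = -6007.
(Σt·t = 90, Σt·t^2 = 424, Σt^2·t^2 = 2274, Σt·v = -1103, Σt^2·v = -6007.)
Determinant 90·2274 − 424² = 24884.
p = ((-1103)·2274 − 424·(-6007))/24884 = 19373/12442; q = (90·(-6007) − 424·(-1103))/24884 = -36479/12442.
Residuals: -984/6221, 10676/6221, -8196/6221, -9252/6221, 7508/6221; SSR = 52096/6221.

SSR = 8.37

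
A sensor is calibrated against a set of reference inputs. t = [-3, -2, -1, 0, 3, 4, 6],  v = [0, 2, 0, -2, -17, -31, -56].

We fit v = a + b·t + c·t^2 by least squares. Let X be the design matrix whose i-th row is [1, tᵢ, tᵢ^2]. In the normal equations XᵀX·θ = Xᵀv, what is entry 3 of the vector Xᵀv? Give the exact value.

-2657

Entry 3 ↔ basis t^2, so (Xᵀv)_{3} = Σᵢ (t^2)·vᵢ = (9)·(0) + (4)·(2) + (1)·(0) + (0)·(-2) + (9)·(-17) + (16)·(-31) + (36)·(-56) = -2657.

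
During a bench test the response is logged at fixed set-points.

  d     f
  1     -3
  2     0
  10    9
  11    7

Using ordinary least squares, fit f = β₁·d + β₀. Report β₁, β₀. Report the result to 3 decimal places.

From the data, Σd·d = 226, Σd = 24, Σ1 = 4.
And Σd·f = 164, Σf = 13.
Normal equations: [[226, 24]; [24, 4]]·[β₁, β₀]ᵀ = [164, 13]ᵀ.
Determinant 226·4 − 24² = 328.
β₁ = (164·4 − 24·13)/328 = 43/41; β₀ = (226·13 − 24·164)/328 = -499/164.

β₁ = 1.049, β₀ = -3.043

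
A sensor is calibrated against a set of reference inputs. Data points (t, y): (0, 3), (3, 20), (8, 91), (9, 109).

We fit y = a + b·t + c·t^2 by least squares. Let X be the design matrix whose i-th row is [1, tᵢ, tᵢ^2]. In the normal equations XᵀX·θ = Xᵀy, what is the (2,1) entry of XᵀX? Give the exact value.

Row 2 ↔ basis t, column 1 ↔ basis 1, so (XᵀX)_{2,1} = Σᵢ t = (0)·(1) + (3)·(1) + (8)·(1) + (9)·(1) = 20.

20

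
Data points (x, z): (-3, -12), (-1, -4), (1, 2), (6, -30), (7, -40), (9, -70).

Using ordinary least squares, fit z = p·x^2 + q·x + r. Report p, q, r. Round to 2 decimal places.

The normal equations are: 10341·p + 1261·q + 177·r = -8820;  1261·p + 177·q + 19·r = -1048;  177·p + 19·q + 6·r = -154.
Inverting the 3×3 Gram matrix, [p, q, r]ᵀ = [-80387/80571, 31853/26857, 824/80571]ᵀ.

p = -1.00, q = 1.19, r = 0.01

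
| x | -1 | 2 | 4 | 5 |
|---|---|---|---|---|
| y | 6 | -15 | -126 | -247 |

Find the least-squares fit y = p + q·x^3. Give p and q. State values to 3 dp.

p = 2.418, q = -1.998

MᵀM·[p, q]ᵀ = Mᵀy reads: 4·p + 196·q = -382;  196·p + 19786·q = -39065.
(Σ1 = 4, Σx^3 = 196, Σx^3·x^3 = 19786, Σy = -382, Σx^3·y = -39065.)
Determinant 4·19786 − 196² = 40728.
p = ((-382)·19786 − 196·(-39065))/40728 = 12311/5091; q = (4·(-39065) − 196·(-382))/40728 = -20347/10182.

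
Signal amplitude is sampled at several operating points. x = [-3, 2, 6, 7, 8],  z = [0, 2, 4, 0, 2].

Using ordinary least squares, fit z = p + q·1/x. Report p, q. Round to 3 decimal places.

From the data, Σ1 = 5, Σ1/x = 101/168, Σ1/x·1/x = 11993/28224.
Moment sums: Σz = 8, Σ1/x·z = 23/12.
So MᵀM·[p, q]ᵀ = Mᵀz: [[5, 101/168]; [101/168, 11993/28224]]·[p, q]ᵀ = [8, 23/12]ᵀ.
Eliminating q: (11993/28224)·(row 1) − (101/168)·(row 2) gives (4147/2352)·p = (11993/28224)·8 − (101/168)·(23/12) = 31711/14112, so p = 31711/24882.
Then q = ((23/12) − (101/168)·(31711/24882))/(11993/28224) = 11228/4147.

p = 1.274, q = 2.707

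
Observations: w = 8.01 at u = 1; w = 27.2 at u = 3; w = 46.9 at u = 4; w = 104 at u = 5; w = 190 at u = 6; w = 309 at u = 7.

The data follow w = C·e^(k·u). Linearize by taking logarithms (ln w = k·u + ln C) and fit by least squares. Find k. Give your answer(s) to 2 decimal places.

k = 0.62

Linearized form: ln w = k·u + ln C. From the 6 transformed points,
Sums: Σu = 26.0000, Σ(u)² = 136.0000, Σln w = 24.8567, Σu·ln w = 122.2199.
Normal system: [[136.0000, 26.0000]; [26.0000, 6]]·[k, ln C]ᵀ = [122.2199, 24.8567]ᵀ.
Δ = 136.0000·6 − (26.0000)² = 140.0000; k = (122.2199·6 − 26.0000·24.8567)/140.0000 = 0.62175, ln C = (136.0000·24.8567 − 26.0000·122.2199)/140.0000 = 1.44851.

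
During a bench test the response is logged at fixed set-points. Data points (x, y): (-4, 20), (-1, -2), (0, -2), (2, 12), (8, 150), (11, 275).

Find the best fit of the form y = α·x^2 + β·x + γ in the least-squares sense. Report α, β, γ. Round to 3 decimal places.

From the data, Σx^2·x^2 = 19010, Σx^2·x = 1786, Σx^2 = 206, Σx·x = 206, Σx = 16, Σ1 = 6.
For Aᵀy: Σx^2·y = 43241, Σx·y = 4171, Σy = 453.
So AᵀA·[α, β, γ]ᵀ = Aᵀy: [[19010, 1786, 206]; [1786, 206, 16]; [206, 16, 6]]·[α, β, γ]ᵀ = [43241, 4171, 453]ᵀ.
Row-reducing yields α = 943/462, β = 3103/1155, γ = -61/35.

α = 2.041, β = 2.687, γ = -1.743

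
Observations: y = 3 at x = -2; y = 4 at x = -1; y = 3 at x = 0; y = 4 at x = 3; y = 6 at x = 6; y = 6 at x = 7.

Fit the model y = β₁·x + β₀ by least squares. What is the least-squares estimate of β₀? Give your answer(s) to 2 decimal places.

Sums needed: Σx·x = 99, Σx = 13, Σ1 = 6.
Moment sums: Σx·y = 80, Σy = 26.
Determinant 99·6 − 13² = 425.
β₁ = (80·6 − 13·26)/425 = 142/425; β₀ = (99·26 − 13·80)/425 = 1534/425.

β₀ = 3.61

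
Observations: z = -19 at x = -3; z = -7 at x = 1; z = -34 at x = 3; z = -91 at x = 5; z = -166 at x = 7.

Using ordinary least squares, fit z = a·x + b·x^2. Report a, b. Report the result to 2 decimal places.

The normal equations are: 93·a + 469·b = -1669;  469·a + 3189·b = -10893.
Δ = 93·3189 − 469² = 76616.
a = ((-1669)·3189 − 469·(-10893))/76616 = -26703/9577; b = (93·(-10893) − 469·(-1669))/76616 = -28786/9577.

a = -2.79, b = -3.01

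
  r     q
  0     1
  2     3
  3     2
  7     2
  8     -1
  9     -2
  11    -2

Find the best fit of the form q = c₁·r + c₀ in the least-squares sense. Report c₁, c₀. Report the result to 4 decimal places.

Setting ∂/∂c₁ … = 0 gives: 328·c₁ + 40·c₀ = -22;  40·c₁ + 7·c₀ = 3.
Determinant 328·7 − 40² = 696.
c₁ = ((-22)·7 − 40·3)/696 = -137/348; c₀ = (328·3 − 40·(-22))/696 = 233/87.

c₁ = -0.3937, c₀ = 2.6782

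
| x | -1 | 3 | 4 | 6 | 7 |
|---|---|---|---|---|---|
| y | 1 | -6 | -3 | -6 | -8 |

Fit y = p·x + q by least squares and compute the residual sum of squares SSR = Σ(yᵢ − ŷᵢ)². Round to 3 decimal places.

Compute the Gram sums: Σx·x = 111, Σx = 19, Σ1 = 5.
Right-hand side: Σx·y = -123, Σy = -22.
MᵀM·[p, q]ᵀ = Mᵀy becomes [[111, 19]; [19, 5]]·[p, q]ᵀ = [-123, -22]ᵀ.
det = 111·5 − 19² = 194.
p = ((-123)·5 − 19·(-22))/194 = -197/194; q = (111·(-22) − 19·(-123))/194 = -105/194.
Residuals: 51/97, -234/97, 311/194, 123/194, -34/97; SSR = 1783/194.

SSR = 9.191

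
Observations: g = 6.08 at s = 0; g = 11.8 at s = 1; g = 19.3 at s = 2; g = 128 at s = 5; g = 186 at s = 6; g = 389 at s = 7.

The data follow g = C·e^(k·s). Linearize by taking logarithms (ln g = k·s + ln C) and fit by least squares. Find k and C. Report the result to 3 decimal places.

Linearized form: ln g = k·s + ln C. From the 6 transformed points,
Σs = 21.0000, Σ(s)² = 115.0000, Σln g = 23.2746, Σs·ln g = 105.7480.
Equations: 115.0000·k + 21.0000·ln C = 105.7480;  21.0000·k + 6·ln C = 23.2746.
Δ = 115.0000·6 − (21.0000)² = 249.0000; k = (105.7480·6 − 21.0000·23.2746)/249.0000 = 0.58523, ln C = (115.0000·23.2746 − 21.0000·105.7480)/249.0000 = 1.83079, so C = exp(1.83079) = 6.23882.

k = 0.585, C = 6.239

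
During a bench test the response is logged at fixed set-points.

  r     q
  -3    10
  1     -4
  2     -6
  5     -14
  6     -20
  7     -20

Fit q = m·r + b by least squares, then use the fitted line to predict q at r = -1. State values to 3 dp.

Compute the Gram sums: Σr·r = 124, Σr = 18, Σ1 = 6.
For Xᵀq: Σr·q = -376, Σq = -54.
So XᵀX·[m, b]ᵀ = Xᵀq: [[124, 18]; [18, 6]]·[m, b]ᵀ = [-376, -54]ᵀ.
Eliminating b: 6·(row 1) − 18·(row 2) gives 420·m = 6·(-376) − 18·(-54) = -1284, so m = -107/35.
Then b = ((-54) − 18·(-107/35))/6 = 6/35.
At r = -1: q̂ = (-107/35)·(-1) + (6/35)·(1) = 113/35.

q̂ = 3.229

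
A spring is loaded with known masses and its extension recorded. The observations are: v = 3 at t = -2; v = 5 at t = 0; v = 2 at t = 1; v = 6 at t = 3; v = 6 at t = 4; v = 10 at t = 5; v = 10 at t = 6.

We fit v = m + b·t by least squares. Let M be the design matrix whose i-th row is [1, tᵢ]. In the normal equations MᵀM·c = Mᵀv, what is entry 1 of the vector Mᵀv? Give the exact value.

Entry 1 ↔ basis 1, so (Mᵀv)_{1} = Σᵢ vᵢ = (1)·(3) + (1)·(5) + (1)·(2) + (1)·(6) + (1)·(6) + (1)·(10) + (1)·(10) = 42.

42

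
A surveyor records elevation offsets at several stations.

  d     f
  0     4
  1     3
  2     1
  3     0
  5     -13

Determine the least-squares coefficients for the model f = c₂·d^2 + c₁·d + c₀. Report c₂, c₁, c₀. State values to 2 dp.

Compute the Gram sums: Σd^2·d^2 = 723, Σd^2·d = 161, Σd^2 = 39, Σd·d = 39, Σd = 11, Σ1 = 5.
Right-hand side: Σd^2·f = -318, Σd·f = -60, Σf = -5.
So MᵀM·[c₂, c₁, c₀]ᵀ = Mᵀf: [[723, 161, 39]; [161, 39, 11]; [39, 11, 5]]·[c₂, c₁, c₀]ᵀ = [-318, -60, -5]ᵀ.
Inverting the 3×3 Gram matrix, [c₂, c₁, c₀]ᵀ = [-1111/1358, 1149/1358, 2390/679]ᵀ.

c₂ = -0.82, c₁ = 0.85, c₀ = 3.52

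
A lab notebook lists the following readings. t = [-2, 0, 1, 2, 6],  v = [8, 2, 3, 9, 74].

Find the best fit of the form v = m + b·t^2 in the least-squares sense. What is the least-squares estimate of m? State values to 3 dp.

m = 0.976

The normal system AᵀA·[m, b]ᵀ = Aᵀv is [[5, 45]; [45, 1329]]·[m, b]ᵀ = [96, 2735]ᵀ.
Eliminating b: 1329·(row 1) − 45·(row 2) gives 4620·m = 1329·96 − 45·2735 = 4509, so m = 1503/1540.
Then b = (2735 − 45·(1503/1540))/1329 = 1871/924.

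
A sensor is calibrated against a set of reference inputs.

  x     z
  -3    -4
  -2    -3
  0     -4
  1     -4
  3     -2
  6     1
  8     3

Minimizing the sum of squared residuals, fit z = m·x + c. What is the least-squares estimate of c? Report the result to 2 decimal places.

Forming MᵀM = [[123, 13]; [13, 7]] and Mᵀz = [38, -13]ᵀ gives MᵀM·[m, c]ᵀ = Mᵀz.
Eliminating c: 7·(row 1) − 13·(row 2) gives 692·m = 7·38 − 13·(-13) = 435, so m = 435/692.
Then c = ((-13) − 13·(435/692))/7 = -2093/692.

c = -3.02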